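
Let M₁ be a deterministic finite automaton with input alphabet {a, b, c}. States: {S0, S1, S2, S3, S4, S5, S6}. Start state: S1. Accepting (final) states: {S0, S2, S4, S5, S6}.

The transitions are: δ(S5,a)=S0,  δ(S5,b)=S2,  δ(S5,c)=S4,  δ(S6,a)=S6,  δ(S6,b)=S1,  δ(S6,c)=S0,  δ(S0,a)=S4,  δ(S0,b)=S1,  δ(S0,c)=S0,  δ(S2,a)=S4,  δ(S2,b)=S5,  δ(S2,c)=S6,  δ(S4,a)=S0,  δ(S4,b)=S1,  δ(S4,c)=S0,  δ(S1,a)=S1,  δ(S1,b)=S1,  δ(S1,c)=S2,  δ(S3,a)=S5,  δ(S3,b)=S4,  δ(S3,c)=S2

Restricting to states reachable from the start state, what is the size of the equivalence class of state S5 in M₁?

2

States {S3} cannot be reached from the start state, so discard them.
P0 = {S0,S2,S4,S5,S6} | {S1}.
On input b, block {S0,S2,S4,S5,S6} splits into {S0,S4,S6} and {S2,S5}.
Stable partition: {S0,S4,S6} | {S1} | {S2,S5} — 3 equivalence classes.
State S5 belongs to the block {S2,S5}, which has 2 states.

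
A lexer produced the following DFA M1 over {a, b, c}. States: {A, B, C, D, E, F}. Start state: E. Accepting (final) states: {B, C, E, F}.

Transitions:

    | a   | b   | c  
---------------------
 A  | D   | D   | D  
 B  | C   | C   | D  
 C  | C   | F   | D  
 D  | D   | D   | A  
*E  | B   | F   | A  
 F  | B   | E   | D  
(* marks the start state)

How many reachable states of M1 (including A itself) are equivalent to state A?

Start with accepting vs non-accepting: {B,C,E,F} | {A,D}.
No further refinement is possible. Final partition (2 blocks): {B,C,E,F} | {A,D}.
State A belongs to the block {A,D}, which has 2 states.

2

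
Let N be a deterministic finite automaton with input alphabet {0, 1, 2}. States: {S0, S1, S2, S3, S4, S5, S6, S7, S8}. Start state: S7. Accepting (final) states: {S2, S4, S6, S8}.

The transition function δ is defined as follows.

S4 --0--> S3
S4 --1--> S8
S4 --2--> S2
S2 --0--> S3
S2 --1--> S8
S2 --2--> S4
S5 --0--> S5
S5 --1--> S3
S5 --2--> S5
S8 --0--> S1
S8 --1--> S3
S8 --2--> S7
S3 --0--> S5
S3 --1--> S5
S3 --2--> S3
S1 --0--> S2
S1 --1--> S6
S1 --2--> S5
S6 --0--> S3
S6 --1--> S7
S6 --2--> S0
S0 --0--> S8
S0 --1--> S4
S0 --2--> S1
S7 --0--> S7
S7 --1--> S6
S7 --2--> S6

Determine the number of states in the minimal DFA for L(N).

7

Initial partition by acceptance: {S2,S4,S6,S8} | {S0,S1,S3,S5,S7}.
Refine {S2,S4,S6,S8} on symbol 1: members go to different blocks, giving {S2,S4} and {S6,S8}.
On input 0, block {S0,S1,S3,S5,S7} splits into {S3,S5,S7} and {S0} and {S1}.
Split {S3,S5,S7} by δ(·,1) → {S3,S5} and {S7}.
On input 0, block {S6,S8} splits into {S6} and {S8}.
The partition is now stable with 7 blocks: {S2,S4} | {S3,S5} | {S6} | {S0} | {S1} | {S7} | {S8}.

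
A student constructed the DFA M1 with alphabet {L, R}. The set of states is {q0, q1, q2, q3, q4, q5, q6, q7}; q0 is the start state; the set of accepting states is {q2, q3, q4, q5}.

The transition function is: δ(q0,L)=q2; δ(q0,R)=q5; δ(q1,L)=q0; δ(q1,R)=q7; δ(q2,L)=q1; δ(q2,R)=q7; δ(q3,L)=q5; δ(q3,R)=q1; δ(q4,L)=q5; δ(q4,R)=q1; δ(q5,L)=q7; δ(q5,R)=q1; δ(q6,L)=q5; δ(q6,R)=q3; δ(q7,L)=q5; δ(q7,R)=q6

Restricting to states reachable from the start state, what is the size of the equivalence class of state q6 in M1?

1

States {q4} cannot be reached from the start state, so discard them.
P0 = {q2,q3,q5} | {q0,q1,q6,q7}.
Refine {q2,q3,q5} on symbol L: members go to different blocks, giving {q2,q5} and {q3}.
Refine {q0,q1,q6,q7} on symbol L: members go to different blocks, giving {q0,q6,q7} and {q1}.
Split {q2,q5} by δ(·,L) → {q2} and {q5}.
Refine {q0,q6,q7} on symbol L: members go to different blocks, giving {q6,q7} and {q0}.
On input R, block {q6,q7} splits into {q6} and {q7}.
No further refinement is possible. Final partition (7 blocks): {q2} | {q6} | {q3} | {q1} | {q5} | {q0} | {q7}.
The equivalence class containing q6 is {q6}, of size 1.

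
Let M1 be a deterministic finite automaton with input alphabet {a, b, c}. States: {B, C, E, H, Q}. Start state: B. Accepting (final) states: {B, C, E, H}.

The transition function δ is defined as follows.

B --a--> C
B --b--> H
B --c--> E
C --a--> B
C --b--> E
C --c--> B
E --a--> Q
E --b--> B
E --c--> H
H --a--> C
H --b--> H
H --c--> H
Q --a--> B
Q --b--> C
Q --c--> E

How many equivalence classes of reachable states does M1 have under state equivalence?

Every state is reachable, so we keep all 5.
Initial partition by acceptance: {B,C,E,H} | {Q}.
Split {B,C,E,H} by δ(·,a) → {B,C,H} and {E}.
Refine {B,C,H} on symbol b: members go to different blocks, giving {B,H} and {C}.
On input c, block {B,H} splits into {B} and {H}.
No further refinement is possible. Final partition (5 blocks): {B} | {Q} | {E} | {C} | {H}.

5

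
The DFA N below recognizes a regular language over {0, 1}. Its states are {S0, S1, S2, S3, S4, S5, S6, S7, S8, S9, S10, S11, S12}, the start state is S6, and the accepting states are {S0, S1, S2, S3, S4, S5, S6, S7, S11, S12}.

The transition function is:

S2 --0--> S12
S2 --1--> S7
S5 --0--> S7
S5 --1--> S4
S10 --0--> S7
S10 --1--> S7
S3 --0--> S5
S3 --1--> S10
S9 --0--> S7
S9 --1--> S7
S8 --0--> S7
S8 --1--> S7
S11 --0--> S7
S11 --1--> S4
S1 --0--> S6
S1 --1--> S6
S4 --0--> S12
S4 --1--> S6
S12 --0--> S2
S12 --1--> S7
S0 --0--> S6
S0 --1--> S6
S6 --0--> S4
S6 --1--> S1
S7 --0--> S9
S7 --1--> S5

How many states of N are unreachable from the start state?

5

No path from S6 leads to S0, S3, S8, S10, S11; the other 8 states are all reachable.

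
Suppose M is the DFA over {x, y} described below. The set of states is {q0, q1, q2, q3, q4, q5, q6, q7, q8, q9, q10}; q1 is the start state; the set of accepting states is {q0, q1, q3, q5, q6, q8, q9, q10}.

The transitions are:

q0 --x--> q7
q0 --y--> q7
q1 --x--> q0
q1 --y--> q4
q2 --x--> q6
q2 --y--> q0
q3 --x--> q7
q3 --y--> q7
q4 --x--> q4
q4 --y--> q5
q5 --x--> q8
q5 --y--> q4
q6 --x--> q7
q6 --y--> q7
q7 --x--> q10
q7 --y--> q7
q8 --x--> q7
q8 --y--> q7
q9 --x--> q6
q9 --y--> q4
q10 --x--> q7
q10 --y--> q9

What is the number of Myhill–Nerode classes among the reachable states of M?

5

States {q2,q3} cannot be reached from the start state, so discard them.
P0 = {q0,q1,q5,q6,q8,q9,q10} | {q4,q7}.
Refine {q0,q1,q5,q6,q8,q9,q10} on symbol x: members go to different blocks, giving {q0,q6,q8,q10} and {q1,q5,q9}.
On input y, block {q0,q6,q8,q10} splits into {q0,q6,q8} and {q10}.
Split {q4,q7} by δ(·,x) → {q4} and {q7}.
Stable partition: {q0,q6,q8} | {q4} | {q1,q5,q9} | {q10} | {q7} — 5 equivalence classes.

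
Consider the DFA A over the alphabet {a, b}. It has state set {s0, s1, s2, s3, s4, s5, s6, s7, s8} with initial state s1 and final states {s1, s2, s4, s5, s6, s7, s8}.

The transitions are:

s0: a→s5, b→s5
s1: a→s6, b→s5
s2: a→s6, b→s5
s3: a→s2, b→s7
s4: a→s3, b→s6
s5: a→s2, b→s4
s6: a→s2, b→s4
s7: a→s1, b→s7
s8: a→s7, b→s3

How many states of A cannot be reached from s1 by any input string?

2

BFS from s1 reaches {s1, s2, s3, s4, s5, s6, s7}; the 2 state(s) s0, s8 are never visited.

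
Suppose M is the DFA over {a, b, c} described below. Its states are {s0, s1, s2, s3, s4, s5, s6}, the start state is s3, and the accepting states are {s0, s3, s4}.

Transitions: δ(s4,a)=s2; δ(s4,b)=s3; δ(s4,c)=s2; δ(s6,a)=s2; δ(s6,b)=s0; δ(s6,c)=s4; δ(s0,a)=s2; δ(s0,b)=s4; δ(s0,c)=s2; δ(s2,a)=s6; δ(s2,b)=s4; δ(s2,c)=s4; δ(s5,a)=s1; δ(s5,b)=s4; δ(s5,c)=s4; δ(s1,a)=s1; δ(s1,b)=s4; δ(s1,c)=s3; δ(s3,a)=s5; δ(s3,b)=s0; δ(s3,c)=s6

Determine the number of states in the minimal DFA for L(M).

2

P0 = {s0,s3,s4} | {s1,s2,s5,s6}.
Stable partition: {s0,s3,s4} | {s1,s2,s5,s6} — 2 equivalence classes.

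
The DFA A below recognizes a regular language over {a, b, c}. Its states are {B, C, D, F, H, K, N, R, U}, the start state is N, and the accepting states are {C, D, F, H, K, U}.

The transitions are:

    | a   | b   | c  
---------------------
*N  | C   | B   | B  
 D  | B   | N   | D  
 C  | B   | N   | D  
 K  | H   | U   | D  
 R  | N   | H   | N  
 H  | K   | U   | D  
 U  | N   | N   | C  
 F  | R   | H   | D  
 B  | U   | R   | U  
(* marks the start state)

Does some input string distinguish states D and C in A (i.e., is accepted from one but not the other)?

No

Reachable states from the start: {B,C,D,H,K,N,R,U}. Unreachable: {F} — drop them.
Initial partition by acceptance: {C,D,H,K,U} | {B,N,R}.
On input a, block {C,D,H,K,U} splits into {C,D,U} and {H,K}.
Refine {B,N,R} on symbol a: members go to different blocks, giving {B,N} and {R}.
On input b, block {B,N} splits into {B} and {N}.
Refine {C,D,U} on symbol a: members go to different blocks, giving {C,D} and {U}.
No further refinement is possible. Final partition (6 blocks): {C,D} | {B} | {H,K} | {R} | {N} | {U}.
D and C lie in the same block of the stable partition, so they are equivalent — no string distinguishes them.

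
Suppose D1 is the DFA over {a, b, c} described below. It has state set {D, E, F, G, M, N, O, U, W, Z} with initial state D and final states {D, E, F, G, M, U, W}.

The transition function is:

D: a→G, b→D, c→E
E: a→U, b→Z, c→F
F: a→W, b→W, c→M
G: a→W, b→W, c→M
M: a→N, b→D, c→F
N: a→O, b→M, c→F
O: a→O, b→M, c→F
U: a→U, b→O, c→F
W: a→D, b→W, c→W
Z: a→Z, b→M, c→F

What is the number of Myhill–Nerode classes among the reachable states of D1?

Start with accepting vs non-accepting: {D,E,F,G,M,U,W} | {N,O,Z}.
On input a, block {D,E,F,G,M,U,W} splits into {D,E,F,G,U,W} and {M}.
Split {D,E,F,G,U,W} by δ(·,b) → {D,F,G,W} and {E,U}.
On input c, block {D,F,G,W} splits into {F,G} and {W} and {D}.
No further refinement is possible. Final partition (6 blocks): {F,G} | {N,O,Z} | {M} | {E,U} | {W} | {D}.

6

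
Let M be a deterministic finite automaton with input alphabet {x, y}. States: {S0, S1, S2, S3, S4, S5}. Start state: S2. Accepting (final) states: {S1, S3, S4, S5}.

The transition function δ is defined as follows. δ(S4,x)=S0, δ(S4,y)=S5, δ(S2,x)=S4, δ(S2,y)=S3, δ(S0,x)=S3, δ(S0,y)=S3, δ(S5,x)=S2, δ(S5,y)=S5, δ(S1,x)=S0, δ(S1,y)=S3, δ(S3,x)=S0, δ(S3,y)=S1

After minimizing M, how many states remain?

2

P0 = {S1,S3,S4,S5} | {S0,S2}.
Stable partition: {S1,S3,S4,S5} | {S0,S2} — 2 equivalence classes.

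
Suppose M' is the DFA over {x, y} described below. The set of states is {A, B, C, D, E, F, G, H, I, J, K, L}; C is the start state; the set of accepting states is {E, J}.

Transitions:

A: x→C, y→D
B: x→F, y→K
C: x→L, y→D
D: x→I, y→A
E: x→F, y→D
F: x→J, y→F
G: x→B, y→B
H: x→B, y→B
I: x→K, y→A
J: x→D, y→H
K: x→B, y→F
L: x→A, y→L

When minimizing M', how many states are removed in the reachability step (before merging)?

Starting at C and following transitions, the reachable set is {A, B, C, D, F, H, I, J, K, L}. That leaves E, G unreachable — 2 in total.

2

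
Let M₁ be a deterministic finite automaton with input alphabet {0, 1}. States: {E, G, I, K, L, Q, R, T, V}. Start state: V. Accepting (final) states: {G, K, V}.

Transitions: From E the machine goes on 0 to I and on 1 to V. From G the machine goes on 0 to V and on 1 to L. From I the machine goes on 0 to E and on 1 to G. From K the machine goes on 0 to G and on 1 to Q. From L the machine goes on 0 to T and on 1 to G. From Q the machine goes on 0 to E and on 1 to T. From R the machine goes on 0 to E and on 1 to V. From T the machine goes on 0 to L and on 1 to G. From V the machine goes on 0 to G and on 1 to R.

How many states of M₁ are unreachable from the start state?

2

Starting at V and following transitions, the reachable set is {E, G, I, L, R, T, V}. That leaves K, Q unreachable — 2 in total.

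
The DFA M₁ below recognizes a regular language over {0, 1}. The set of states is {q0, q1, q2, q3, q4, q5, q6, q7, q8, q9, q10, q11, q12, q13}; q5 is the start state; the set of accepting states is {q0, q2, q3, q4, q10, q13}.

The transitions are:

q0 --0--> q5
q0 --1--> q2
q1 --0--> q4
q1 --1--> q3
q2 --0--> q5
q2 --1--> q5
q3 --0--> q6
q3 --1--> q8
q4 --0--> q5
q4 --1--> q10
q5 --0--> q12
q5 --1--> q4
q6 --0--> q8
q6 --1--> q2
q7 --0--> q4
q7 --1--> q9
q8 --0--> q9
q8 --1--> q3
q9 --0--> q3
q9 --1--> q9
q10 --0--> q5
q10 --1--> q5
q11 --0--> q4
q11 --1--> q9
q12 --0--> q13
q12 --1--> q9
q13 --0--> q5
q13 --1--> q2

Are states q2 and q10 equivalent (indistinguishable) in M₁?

Yes

States {q0,q1,q7,q11} cannot be reached from the start state, so discard them.
P0 = {q2,q3,q4,q10,q13} | {q5,q6,q8,q9,q12}.
Split {q2,q3,q4,q10,q13} by δ(·,1) → {q2,q3,q10} and {q4,q13}.
Refine {q5,q6,q8,q9,q12} on symbol 0: members go to different blocks, giving {q5,q6,q8} and {q9} and {q12}.
On input 0, block {q5,q6,q8} splits into {q5} and {q6} and {q8}.
Split {q2,q3,q10} by δ(·,0) → {q2,q10} and {q3}.
No further refinement is possible. Final partition (8 blocks): {q2,q10} | {q5} | {q4,q13} | {q9} | {q12} | {q6} | {q8} | {q3}.
q2 and q10 lie in the same block of the stable partition, so they are equivalent — no string distinguishes them.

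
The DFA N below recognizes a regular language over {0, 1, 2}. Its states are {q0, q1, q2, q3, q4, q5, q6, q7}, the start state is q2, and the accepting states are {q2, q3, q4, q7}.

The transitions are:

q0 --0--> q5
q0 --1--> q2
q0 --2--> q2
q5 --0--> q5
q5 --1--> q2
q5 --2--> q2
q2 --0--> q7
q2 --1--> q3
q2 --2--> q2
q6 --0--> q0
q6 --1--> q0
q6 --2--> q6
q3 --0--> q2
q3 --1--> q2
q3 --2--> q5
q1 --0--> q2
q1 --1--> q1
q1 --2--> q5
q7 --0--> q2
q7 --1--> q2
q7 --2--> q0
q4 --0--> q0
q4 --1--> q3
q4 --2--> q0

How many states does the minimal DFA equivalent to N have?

3

States {q1,q4,q6} cannot be reached from the start state, so discard them.
P0 = {q2,q3,q7} | {q0,q5}.
Refine {q2,q3,q7} on symbol 2: members go to different blocks, giving {q3,q7} and {q2}.
No further refinement is possible. Final partition (3 blocks): {q3,q7} | {q0,q5} | {q2}.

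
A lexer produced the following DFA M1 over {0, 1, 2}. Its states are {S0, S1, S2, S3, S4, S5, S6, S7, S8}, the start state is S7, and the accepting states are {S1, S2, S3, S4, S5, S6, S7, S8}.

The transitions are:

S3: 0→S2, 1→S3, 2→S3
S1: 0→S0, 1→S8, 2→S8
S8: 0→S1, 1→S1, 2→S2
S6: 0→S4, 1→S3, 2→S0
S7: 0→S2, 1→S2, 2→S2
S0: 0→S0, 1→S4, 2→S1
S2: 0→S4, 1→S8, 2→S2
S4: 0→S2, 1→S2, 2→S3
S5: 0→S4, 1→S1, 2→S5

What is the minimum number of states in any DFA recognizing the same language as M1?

States {S5,S6} cannot be reached from the start state, so discard them.
P0 = {S1,S2,S3,S4,S7,S8} | {S0}.
On input 0, block {S1,S2,S3,S4,S7,S8} splits into {S2,S3,S4,S7,S8} and {S1}.
Split {S2,S3,S4,S7,S8} by δ(·,0) → {S2,S3,S4,S7} and {S8}.
Split {S2,S3,S4,S7} by δ(·,1) → {S3,S4,S7} and {S2}.
On input 1, block {S3,S4,S7} splits into {S4,S7} and {S3}.
Refine {S4,S7} on symbol 2: members go to different blocks, giving {S4} and {S7}.
The partition is now stable with 7 blocks: {S4} | {S0} | {S1} | {S8} | {S2} | {S3} | {S7}.

7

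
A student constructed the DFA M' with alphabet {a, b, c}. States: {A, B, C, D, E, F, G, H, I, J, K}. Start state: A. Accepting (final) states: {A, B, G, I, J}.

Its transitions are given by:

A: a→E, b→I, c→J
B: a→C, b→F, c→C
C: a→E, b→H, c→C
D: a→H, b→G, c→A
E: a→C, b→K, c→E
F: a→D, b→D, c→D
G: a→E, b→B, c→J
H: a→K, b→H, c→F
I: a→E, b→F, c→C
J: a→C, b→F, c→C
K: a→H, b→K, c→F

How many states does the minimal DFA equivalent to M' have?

All states are reachable from the start state.
Start with accepting vs non-accepting: {A,B,G,I,J} | {C,D,E,F,H,K}.
Refine {A,B,G,I,J} on symbol b: members go to different blocks, giving {B,I,J} and {A,G}.
Split {C,D,E,F,H,K} by δ(·,b) → {C,E,F,H,K} and {D}.
On input a, block {C,E,F,H,K} splits into {C,E,H,K} and {F}.
Refine {C,E,H,K} on symbol c: members go to different blocks, giving {C,E} and {H,K}.
The partition is now stable with 6 blocks: {B,I,J} | {C,E} | {A,G} | {D} | {F} | {H,K}.

6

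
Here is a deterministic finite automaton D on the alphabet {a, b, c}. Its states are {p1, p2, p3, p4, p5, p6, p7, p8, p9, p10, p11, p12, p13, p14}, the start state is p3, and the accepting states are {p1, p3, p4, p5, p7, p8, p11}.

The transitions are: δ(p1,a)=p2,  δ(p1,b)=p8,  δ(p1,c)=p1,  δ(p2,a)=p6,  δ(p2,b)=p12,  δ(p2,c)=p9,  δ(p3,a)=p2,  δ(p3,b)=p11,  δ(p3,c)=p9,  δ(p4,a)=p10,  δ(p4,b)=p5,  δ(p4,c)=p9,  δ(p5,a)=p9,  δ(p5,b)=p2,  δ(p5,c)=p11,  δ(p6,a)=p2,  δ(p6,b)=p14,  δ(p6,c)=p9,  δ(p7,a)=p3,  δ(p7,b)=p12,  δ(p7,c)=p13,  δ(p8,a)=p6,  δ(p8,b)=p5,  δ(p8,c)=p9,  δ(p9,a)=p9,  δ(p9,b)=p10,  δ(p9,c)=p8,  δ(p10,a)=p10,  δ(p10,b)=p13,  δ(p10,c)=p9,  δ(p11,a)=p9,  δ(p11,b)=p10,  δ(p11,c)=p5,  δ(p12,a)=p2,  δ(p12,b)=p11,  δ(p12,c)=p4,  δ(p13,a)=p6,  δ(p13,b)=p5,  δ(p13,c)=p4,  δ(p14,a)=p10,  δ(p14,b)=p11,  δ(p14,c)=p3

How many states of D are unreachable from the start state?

Starting at p3 and following transitions, the reachable set is {p2, p3, p4, p5, p6, p8, p9, p10, p11, p12, p13, p14}. That leaves p1, p7 unreachable — 2 in total.

2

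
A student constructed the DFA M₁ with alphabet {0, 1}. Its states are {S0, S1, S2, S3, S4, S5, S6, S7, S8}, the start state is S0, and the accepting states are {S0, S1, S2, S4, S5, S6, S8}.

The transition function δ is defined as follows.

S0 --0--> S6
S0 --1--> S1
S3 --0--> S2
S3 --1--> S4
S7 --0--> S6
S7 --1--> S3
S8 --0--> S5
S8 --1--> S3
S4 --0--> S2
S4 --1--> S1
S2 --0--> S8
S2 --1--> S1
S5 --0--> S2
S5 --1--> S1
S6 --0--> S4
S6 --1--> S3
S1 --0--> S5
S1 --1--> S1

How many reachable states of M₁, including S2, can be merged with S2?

2

Reachable states from the start: {S0,S1,S2,S3,S4,S5,S6,S8}. Unreachable: {S7} — drop them.
Initial partition by acceptance: {S0,S1,S2,S4,S5,S6,S8} | {S3}.
On input 1, block {S0,S1,S2,S4,S5,S6,S8} splits into {S0,S1,S2,S4,S5} and {S6,S8}.
Split {S0,S1,S2,S4,S5} by δ(·,0) → {S1,S4,S5} and {S0,S2}.
Split {S1,S4,S5} by δ(·,0) → {S4,S5} and {S1}.
No further refinement is possible. Final partition (5 blocks): {S4,S5} | {S3} | {S6,S8} | {S0,S2} | {S1}.
The equivalence class containing S2 is {S0,S2}, of size 2.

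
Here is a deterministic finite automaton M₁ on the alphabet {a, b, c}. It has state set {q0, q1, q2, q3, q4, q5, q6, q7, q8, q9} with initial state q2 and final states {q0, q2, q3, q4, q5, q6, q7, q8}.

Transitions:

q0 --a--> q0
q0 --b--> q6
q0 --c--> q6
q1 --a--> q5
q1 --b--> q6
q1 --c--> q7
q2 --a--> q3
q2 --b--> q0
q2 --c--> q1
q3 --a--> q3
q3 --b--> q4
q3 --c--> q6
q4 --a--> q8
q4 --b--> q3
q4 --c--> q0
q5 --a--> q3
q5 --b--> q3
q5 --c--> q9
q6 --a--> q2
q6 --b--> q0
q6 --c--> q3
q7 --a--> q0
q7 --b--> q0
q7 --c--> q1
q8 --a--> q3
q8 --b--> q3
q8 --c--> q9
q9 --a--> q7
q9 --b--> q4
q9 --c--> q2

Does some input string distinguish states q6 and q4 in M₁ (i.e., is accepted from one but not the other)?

No

All states are reachable from the start state.
Start with accepting vs non-accepting: {q0,q2,q3,q4,q5,q6,q7,q8} | {q1,q9}.
Split {q0,q2,q3,q4,q5,q6,q7,q8} by δ(·,c) → {q0,q3,q4,q6} and {q2,q5,q7,q8}.
Split {q0,q3,q4,q6} by δ(·,a) → {q0,q3} and {q4,q6}.
The partition is now stable with 4 blocks: {q0,q3} | {q1,q9} | {q2,q5,q7,q8} | {q4,q6}.
q6 and q4 lie in the same block of the stable partition, so they are equivalent — no string distinguishes them.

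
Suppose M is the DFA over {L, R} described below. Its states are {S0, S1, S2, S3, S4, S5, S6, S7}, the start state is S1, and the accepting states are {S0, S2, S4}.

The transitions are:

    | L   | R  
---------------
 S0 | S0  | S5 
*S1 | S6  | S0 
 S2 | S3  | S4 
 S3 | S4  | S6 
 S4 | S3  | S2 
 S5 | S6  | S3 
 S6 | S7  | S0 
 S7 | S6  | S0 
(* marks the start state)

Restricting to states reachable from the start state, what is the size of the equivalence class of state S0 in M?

Start with accepting vs non-accepting: {S0,S2,S4} | {S1,S3,S5,S6,S7}.
Refine {S0,S2,S4} on symbol L: members go to different blocks, giving {S2,S4} and {S0}.
On input L, block {S1,S3,S5,S6,S7} splits into {S1,S5,S6,S7} and {S3}.
Refine {S1,S5,S6,S7} on symbol R: members go to different blocks, giving {S1,S6,S7} and {S5}.
The partition is now stable with 5 blocks: {S2,S4} | {S1,S6,S7} | {S0} | {S3} | {S5}.
The equivalence class containing S0 is {S0}, of size 1.

1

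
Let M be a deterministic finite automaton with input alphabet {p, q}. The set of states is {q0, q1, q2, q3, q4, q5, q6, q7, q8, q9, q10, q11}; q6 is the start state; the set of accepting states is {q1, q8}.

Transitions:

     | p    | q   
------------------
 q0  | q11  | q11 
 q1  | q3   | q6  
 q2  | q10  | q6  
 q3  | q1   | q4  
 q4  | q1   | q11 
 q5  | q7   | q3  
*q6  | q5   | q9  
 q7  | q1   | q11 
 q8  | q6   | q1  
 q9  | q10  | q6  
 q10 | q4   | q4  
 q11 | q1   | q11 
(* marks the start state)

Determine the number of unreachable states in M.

No path from q6 leads to q0, q2, q8; the other 9 states are all reachable.

3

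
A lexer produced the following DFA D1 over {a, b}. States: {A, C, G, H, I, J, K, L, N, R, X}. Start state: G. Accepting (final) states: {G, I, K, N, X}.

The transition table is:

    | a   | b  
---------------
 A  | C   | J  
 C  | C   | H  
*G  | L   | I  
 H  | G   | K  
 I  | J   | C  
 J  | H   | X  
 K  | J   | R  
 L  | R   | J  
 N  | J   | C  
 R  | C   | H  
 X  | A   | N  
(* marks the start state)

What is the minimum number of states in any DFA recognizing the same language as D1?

Every state is reachable, so we keep all 11.
Initial partition by acceptance: {G,I,K,N,X} | {A,C,H,J,L,R}.
On input b, block {G,I,K,N,X} splits into {I,K,N} and {G,X}.
Split {A,C,H,J,L,R} by δ(·,a) → {A,C,J,L,R} and {H}.
On input a, block {A,C,J,L,R} splits into {A,C,L,R} and {J}.
Split {A,C,L,R} by δ(·,b) → {C,R} and {A,L}.
No further refinement is possible. Final partition (6 blocks): {I,K,N} | {C,R} | {G,X} | {H} | {J} | {A,L}.

6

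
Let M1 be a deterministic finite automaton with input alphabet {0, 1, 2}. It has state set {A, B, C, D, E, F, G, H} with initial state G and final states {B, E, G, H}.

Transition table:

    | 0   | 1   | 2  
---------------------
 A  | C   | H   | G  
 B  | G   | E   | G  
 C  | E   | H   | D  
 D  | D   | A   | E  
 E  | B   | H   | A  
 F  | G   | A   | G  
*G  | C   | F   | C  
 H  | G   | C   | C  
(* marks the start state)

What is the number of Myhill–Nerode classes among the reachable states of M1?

8

All states are reachable from the start state.
P0 = {B,E,G,H} | {A,C,D,F}.
On input 0, block {B,E,G,H} splits into {B,E,H} and {G}.
Split {B,E,H} by δ(·,0) → {B,H} and {E}.
Split {B,H} by δ(·,1) → {B} and {H}.
Split {A,C,D,F} by δ(·,0) → {A,D} and {C} and {F}.
Split {A,D} by δ(·,0) → {A} and {D}.
No further refinement is possible. Final partition (8 blocks): {B} | {A} | {G} | {E} | {H} | {C} | {F} | {D}.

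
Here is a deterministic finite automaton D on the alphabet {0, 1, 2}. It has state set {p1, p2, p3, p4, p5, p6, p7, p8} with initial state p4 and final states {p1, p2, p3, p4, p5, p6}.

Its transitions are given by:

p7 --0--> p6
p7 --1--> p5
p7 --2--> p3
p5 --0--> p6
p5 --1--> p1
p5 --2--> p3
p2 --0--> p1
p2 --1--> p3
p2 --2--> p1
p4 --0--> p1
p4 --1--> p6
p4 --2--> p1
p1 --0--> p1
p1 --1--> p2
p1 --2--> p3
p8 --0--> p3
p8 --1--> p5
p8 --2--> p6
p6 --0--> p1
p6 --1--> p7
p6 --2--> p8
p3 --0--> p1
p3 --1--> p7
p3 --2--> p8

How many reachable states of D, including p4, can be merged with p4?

2

Start with accepting vs non-accepting: {p1,p2,p3,p4,p5,p6} | {p7,p8}.
Refine {p1,p2,p3,p4,p5,p6} on symbol 1: members go to different blocks, giving {p1,p2,p4,p5} and {p3,p6}.
Split {p1,p2,p4,p5} by δ(·,0) → {p1,p2,p4} and {p5}.
Split {p1,p2,p4} by δ(·,1) → {p2,p4} and {p1}.
Stable partition: {p2,p4} | {p7,p8} | {p3,p6} | {p5} | {p1} — 5 equivalence classes.
The equivalence class containing p4 is {p2,p4}, of size 2.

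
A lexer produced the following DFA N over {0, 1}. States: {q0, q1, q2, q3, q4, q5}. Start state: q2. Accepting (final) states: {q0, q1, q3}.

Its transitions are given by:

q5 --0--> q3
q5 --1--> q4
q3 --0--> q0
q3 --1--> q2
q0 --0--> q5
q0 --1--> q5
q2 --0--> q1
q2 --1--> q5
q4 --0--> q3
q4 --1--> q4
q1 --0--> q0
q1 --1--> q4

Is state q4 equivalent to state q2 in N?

Initial partition by acceptance: {q0,q1,q3} | {q2,q4,q5}.
Split {q0,q1,q3} by δ(·,0) → {q1,q3} and {q0}.
Stable partition: {q1,q3} | {q2,q4,q5} | {q0} — 3 equivalence classes.
q4 and q2 lie in the same block of the stable partition, so they are equivalent — no string distinguishes them.

Yes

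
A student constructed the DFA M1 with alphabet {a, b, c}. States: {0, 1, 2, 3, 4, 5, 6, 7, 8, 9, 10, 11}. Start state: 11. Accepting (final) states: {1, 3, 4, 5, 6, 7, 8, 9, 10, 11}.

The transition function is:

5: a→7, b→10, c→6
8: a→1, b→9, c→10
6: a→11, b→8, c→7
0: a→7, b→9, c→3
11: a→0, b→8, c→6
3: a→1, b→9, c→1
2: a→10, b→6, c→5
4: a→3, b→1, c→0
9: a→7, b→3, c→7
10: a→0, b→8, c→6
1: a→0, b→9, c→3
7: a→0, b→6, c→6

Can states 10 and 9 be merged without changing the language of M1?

No

First remove the unreachable states {2,4,5}; 9 states remain.
Start with accepting vs non-accepting: {1,3,6,7,8,9,10,11} | {0}.
Refine {1,3,6,7,8,9,10,11} on symbol a: members go to different blocks, giving {1,7,10,11} and {3,6,8,9}.
The partition is now stable with 3 blocks: {1,7,10,11} | {0} | {3,6,8,9}.
10 and 9 end up in different blocks, so they are distinguishable. For instance, the string 'a' is accepted from only 9.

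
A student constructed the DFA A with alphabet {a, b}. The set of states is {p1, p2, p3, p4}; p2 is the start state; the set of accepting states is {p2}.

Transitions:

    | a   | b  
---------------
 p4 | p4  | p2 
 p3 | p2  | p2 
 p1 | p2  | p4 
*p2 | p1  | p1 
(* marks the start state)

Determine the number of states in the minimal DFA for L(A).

3

First remove the unreachable states {p3}; 3 states remain.
P0 = {p2} | {p1,p4}.
Refine {p1,p4} on symbol a: members go to different blocks, giving {p1} and {p4}.
The partition is now stable with 3 blocks: {p2} | {p1} | {p4}.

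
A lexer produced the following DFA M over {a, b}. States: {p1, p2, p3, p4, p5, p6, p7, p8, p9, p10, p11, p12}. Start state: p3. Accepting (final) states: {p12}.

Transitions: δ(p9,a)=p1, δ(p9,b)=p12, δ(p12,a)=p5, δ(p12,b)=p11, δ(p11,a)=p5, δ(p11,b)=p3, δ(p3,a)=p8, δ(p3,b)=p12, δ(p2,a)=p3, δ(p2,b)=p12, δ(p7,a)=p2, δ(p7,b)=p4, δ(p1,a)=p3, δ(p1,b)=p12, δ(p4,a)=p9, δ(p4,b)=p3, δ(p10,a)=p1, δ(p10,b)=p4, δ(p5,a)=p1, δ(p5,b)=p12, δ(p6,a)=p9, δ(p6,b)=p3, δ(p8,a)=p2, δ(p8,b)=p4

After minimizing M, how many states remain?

First remove the unreachable states {p6,p7,p10}; 9 states remain.
Initial partition by acceptance: {p12} | {p1,p2,p3,p4,p5,p8,p9,p11}.
Split {p1,p2,p3,p4,p5,p8,p9,p11} by δ(·,b) → {p1,p2,p3,p5,p9} and {p4,p8,p11}.
On input a, block {p1,p2,p3,p5,p9} splits into {p1,p2,p5,p9} and {p3}.
Refine {p1,p2,p5,p9} on symbol a: members go to different blocks, giving {p1,p2} and {p5,p9}.
On input a, block {p4,p8,p11} splits into {p4,p11} and {p8}.
Stable partition: {p12} | {p1,p2} | {p4,p11} | {p3} | {p5,p9} | {p8} — 6 equivalence classes.

6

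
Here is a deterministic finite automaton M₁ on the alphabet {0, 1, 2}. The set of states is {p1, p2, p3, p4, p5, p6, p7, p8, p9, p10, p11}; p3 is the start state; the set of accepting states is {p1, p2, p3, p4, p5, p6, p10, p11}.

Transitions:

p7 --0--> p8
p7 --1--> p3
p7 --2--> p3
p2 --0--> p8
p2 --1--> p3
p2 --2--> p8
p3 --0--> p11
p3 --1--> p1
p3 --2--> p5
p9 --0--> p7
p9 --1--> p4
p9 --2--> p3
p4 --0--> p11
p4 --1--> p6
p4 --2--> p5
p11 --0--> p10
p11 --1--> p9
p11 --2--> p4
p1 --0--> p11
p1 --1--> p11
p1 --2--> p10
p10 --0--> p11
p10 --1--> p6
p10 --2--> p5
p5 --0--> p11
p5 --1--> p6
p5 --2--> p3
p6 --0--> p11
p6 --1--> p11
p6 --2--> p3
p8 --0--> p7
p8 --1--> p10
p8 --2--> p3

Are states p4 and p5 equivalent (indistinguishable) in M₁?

Reachable states from the start: {p1,p3,p4,p5,p6,p7,p8,p9,p10,p11}. Unreachable: {p2} — drop them.
Start with accepting vs non-accepting: {p1,p3,p4,p5,p6,p10,p11} | {p7,p8,p9}.
On input 1, block {p1,p3,p4,p5,p6,p10,p11} splits into {p1,p3,p4,p5,p6,p10} and {p11}.
On input 1, block {p1,p3,p4,p5,p6,p10} splits into {p3,p4,p5,p10} and {p1,p6}.
Stable partition: {p3,p4,p5,p10} | {p7,p8,p9} | {p11} | {p1,p6} — 4 equivalence classes.
p4 and p5 lie in the same block of the stable partition, so they are equivalent — no string distinguishes them.

Yes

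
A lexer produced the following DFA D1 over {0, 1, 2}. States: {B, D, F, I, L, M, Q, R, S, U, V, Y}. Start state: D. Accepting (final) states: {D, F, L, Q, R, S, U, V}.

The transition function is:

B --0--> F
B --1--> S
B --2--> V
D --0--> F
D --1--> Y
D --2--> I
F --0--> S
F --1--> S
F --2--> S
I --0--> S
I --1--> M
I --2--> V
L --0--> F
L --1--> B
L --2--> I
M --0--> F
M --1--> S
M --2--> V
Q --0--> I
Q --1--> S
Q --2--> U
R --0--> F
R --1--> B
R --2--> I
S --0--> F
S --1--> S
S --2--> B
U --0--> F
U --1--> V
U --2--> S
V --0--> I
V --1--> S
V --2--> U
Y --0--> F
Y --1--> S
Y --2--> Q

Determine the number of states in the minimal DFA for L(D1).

Reachable states from the start: {B,D,F,I,M,Q,S,U,V,Y}. Unreachable: {L,R} — drop them.
Initial partition by acceptance: {D,F,Q,S,U,V} | {B,I,M,Y}.
On input 0, block {D,F,Q,S,U,V} splits into {D,F,S,U} and {Q,V}.
On input 1, block {D,F,S,U} splits into {F,S} and {D} and {U}.
On input 2, block {F,S} splits into {S} and {F}.
Refine {B,I,M,Y} on symbol 0: members go to different blocks, giving {B,M,Y} and {I}.
Stable partition: {S} | {B,M,Y} | {Q,V} | {D} | {U} | {F} | {I} — 7 equivalence classes.

7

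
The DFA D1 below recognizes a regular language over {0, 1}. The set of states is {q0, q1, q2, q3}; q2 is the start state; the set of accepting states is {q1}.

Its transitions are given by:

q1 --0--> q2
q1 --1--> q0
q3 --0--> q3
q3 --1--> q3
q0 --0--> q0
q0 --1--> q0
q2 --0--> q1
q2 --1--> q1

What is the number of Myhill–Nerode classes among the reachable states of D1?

3

First remove the unreachable states {q3}; 3 states remain.
P0 = {q1} | {q0,q2}.
Refine {q0,q2} on symbol 0: members go to different blocks, giving {q0} and {q2}.
The partition is now stable with 3 blocks: {q1} | {q0} | {q2}.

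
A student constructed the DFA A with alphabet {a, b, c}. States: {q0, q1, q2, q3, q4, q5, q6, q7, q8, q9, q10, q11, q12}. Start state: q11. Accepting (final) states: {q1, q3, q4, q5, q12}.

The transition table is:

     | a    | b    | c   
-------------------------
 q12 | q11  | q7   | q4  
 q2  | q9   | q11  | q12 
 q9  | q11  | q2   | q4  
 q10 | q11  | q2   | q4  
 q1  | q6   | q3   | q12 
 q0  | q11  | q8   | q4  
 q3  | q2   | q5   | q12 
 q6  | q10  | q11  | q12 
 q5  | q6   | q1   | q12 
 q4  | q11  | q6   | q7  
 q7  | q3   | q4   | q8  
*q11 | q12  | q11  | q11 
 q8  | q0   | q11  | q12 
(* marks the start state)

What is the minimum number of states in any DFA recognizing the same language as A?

7

All states are reachable from the start state.
Initial partition by acceptance: {q1,q3,q4,q5,q12} | {q0,q2,q6,q7,q8,q9,q10,q11}.
On input b, block {q1,q3,q4,q5,q12} splits into {q1,q3,q5} and {q4,q12}.
Split {q0,q2,q6,q7,q8,q9,q10,q11} by δ(·,a) → {q0,q2,q6,q8,q9,q10} and {q7} and {q11}.
Refine {q0,q2,q6,q8,q9,q10} on symbol a: members go to different blocks, giving {q0,q9,q10} and {q2,q6,q8}.
Refine {q4,q12} on symbol b: members go to different blocks, giving {q4} and {q12}.
The partition is now stable with 7 blocks: {q1,q3,q5} | {q0,q9,q10} | {q4} | {q7} | {q11} | {q2,q6,q8} | {q12}.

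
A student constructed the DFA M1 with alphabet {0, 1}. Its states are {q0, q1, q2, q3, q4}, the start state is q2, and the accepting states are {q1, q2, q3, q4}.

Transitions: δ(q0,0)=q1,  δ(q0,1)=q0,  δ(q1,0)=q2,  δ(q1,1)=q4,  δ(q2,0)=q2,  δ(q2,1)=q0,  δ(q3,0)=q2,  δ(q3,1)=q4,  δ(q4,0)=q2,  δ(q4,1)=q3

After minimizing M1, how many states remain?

3

Start with accepting vs non-accepting: {q1,q2,q3,q4} | {q0}.
On input 1, block {q1,q2,q3,q4} splits into {q1,q3,q4} and {q2}.
The partition is now stable with 3 blocks: {q1,q3,q4} | {q0} | {q2}.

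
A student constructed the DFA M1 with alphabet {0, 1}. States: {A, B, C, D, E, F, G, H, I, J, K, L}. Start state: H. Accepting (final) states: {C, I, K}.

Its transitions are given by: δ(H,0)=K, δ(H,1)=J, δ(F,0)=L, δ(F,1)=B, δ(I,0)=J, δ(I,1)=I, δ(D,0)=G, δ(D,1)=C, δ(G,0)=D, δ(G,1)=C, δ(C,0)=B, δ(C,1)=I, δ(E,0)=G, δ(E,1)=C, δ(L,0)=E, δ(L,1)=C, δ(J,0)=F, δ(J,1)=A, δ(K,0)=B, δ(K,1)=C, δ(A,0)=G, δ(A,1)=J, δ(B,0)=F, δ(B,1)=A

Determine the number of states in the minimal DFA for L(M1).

5

Initial partition by acceptance: {C,I,K} | {A,B,D,E,F,G,H,J,L}.
Refine {A,B,D,E,F,G,H,J,L} on symbol 0: members go to different blocks, giving {A,B,D,E,F,G,J,L} and {H}.
Refine {A,B,D,E,F,G,J,L} on symbol 1: members go to different blocks, giving {A,B,F,J} and {D,E,G,L}.
On input 0, block {A,B,F,J} splits into {A,F} and {B,J}.
Stable partition: {C,I,K} | {A,F} | {H} | {D,E,G,L} | {B,J} — 5 equivalence classes.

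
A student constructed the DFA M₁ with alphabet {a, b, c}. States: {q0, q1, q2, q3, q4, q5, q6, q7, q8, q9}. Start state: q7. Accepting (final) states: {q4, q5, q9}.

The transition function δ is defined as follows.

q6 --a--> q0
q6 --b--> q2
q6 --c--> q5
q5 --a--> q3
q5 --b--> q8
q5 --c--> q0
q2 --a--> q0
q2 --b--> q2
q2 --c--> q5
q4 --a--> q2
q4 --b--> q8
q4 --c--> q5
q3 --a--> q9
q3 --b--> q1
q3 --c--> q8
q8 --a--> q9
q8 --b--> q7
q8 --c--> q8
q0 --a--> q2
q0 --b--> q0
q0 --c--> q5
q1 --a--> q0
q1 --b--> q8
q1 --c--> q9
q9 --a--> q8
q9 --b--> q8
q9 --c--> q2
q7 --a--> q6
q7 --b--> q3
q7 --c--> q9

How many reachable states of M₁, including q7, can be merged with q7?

2

States {q4} cannot be reached from the start state, so discard them.
Initial partition by acceptance: {q5,q9} | {q0,q1,q2,q3,q6,q7,q8}.
Refine {q0,q1,q2,q3,q6,q7,q8} on symbol a: members go to different blocks, giving {q0,q1,q2,q6,q7} and {q3,q8}.
On input b, block {q0,q1,q2,q6,q7} splits into {q0,q2,q6} and {q1,q7}.
The partition is now stable with 4 blocks: {q5,q9} | {q0,q2,q6} | {q3,q8} | {q1,q7}.
State q7 belongs to the block {q1,q7}, which has 2 states.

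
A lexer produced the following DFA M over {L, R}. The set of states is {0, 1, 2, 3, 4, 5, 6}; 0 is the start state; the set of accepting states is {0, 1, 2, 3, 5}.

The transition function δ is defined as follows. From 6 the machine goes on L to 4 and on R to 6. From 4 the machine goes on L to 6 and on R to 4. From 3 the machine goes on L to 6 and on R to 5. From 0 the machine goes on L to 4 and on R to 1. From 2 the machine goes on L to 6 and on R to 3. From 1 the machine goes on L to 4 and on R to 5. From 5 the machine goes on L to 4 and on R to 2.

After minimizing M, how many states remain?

All states are reachable from the start state.
P0 = {0,1,2,3,5} | {4,6}.
The partition is now stable with 2 blocks: {0,1,2,3,5} | {4,6}.

2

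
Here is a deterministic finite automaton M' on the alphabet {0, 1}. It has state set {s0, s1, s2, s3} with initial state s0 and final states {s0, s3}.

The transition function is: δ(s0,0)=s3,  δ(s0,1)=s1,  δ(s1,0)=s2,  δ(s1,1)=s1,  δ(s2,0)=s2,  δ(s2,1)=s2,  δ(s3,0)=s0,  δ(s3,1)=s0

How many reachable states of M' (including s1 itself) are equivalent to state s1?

2

All states are reachable from the start state.
Start with accepting vs non-accepting: {s0,s3} | {s1,s2}.
Refine {s0,s3} on symbol 1: members go to different blocks, giving {s0} and {s3}.
Stable partition: {s0} | {s1,s2} | {s3} — 3 equivalence classes.
State s1 belongs to the block {s1,s2}, which has 2 states.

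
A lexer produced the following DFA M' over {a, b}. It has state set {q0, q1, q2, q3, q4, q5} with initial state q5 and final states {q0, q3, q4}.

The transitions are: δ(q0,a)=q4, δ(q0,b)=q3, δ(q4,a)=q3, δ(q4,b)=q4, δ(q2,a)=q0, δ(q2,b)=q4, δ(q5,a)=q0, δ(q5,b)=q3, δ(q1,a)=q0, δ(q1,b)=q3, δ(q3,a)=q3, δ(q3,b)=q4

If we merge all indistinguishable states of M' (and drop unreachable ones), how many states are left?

2

Reachable states from the start: {q0,q3,q4,q5}. Unreachable: {q1,q2} — drop them.
Start with accepting vs non-accepting: {q0,q3,q4} | {q5}.
The partition is now stable with 2 blocks: {q0,q3,q4} | {q5}.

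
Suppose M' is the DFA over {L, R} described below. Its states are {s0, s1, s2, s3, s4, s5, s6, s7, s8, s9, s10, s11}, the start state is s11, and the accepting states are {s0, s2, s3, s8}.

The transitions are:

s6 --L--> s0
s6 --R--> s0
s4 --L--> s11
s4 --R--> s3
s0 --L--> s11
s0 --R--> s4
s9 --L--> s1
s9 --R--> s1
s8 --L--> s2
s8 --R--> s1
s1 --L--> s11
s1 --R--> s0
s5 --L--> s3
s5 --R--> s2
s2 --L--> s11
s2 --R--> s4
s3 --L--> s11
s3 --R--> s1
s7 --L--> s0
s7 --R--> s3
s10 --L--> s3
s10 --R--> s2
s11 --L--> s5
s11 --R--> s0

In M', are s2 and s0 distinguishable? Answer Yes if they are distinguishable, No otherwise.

No

States {s6,s7,s8,s9,s10} cannot be reached from the start state, so discard them.
Initial partition by acceptance: {s0,s2,s3} | {s1,s4,s5,s11}.
On input L, block {s1,s4,s5,s11} splits into {s1,s4,s11} and {s5}.
Refine {s1,s4,s11} on symbol L: members go to different blocks, giving {s1,s4} and {s11}.
The partition is now stable with 4 blocks: {s0,s2,s3} | {s1,s4} | {s5} | {s11}.
s2 and s0 lie in the same block of the stable partition, so they are equivalent — no string distinguishes them.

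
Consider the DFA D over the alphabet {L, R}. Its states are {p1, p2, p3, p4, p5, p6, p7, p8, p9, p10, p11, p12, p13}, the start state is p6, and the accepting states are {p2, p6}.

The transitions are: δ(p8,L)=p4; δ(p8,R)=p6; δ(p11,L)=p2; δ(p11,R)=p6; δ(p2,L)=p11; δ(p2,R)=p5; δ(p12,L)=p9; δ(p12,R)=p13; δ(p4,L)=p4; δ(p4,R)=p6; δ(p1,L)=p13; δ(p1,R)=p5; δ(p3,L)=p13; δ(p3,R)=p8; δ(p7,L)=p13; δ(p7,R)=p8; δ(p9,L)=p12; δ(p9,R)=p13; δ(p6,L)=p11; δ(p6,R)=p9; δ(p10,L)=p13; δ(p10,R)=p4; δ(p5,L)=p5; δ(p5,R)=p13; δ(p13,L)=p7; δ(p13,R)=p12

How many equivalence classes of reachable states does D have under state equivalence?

States {p1,p3,p10} cannot be reached from the start state, so discard them.
Start with accepting vs non-accepting: {p2,p6} | {p4,p5,p7,p8,p9,p11,p12,p13}.
On input L, block {p4,p5,p7,p8,p9,p11,p12,p13} splits into {p4,p5,p7,p8,p9,p12,p13} and {p11}.
On input R, block {p4,p5,p7,p8,p9,p12,p13} splits into {p5,p7,p9,p12,p13} and {p4,p8}.
Split {p5,p7,p9,p12,p13} by δ(·,R) → {p5,p9,p12,p13} and {p7}.
On input L, block {p5,p9,p12,p13} splits into {p5,p9,p12} and {p13}.
Stable partition: {p2,p6} | {p5,p9,p12} | {p11} | {p4,p8} | {p7} | {p13} — 6 equivalence classes.

6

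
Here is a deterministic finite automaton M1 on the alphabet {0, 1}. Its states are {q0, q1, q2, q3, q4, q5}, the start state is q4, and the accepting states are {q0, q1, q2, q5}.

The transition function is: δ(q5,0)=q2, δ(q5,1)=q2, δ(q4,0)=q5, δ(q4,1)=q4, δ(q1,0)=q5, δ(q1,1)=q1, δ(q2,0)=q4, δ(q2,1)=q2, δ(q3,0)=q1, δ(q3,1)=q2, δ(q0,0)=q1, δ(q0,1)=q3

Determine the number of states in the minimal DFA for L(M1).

Reachable states from the start: {q2,q4,q5}. Unreachable: {q0,q1,q3} — drop them.
Start with accepting vs non-accepting: {q2,q5} | {q4}.
Split {q2,q5} by δ(·,0) → {q2} and {q5}.
No further refinement is possible. Final partition (3 blocks): {q2} | {q4} | {q5}.

3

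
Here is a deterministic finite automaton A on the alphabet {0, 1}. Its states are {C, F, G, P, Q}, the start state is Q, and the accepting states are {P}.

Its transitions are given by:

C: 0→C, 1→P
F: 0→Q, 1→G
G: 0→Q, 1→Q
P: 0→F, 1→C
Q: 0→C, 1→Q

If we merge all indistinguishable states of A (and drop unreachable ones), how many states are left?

P0 = {P} | {C,F,G,Q}.
Split {C,F,G,Q} by δ(·,1) → {F,G,Q} and {C}.
Refine {F,G,Q} on symbol 0: members go to different blocks, giving {F,G} and {Q}.
On input 1, block {F,G} splits into {F} and {G}.
Stable partition: {P} | {F} | {C} | {Q} | {G} — 5 equivalence classes.

5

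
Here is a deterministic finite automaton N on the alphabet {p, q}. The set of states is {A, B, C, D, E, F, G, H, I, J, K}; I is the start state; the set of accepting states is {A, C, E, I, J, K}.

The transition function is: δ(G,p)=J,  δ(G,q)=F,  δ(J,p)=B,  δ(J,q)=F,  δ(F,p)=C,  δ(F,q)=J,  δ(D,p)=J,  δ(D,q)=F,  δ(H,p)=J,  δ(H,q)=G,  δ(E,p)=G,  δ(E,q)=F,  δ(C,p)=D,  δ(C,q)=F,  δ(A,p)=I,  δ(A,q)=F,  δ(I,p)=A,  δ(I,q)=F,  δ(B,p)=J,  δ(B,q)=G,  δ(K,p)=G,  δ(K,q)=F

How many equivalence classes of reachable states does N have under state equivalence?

6

States {E,H,K} cannot be reached from the start state, so discard them.
P0 = {A,C,I,J} | {B,D,F,G}.
Refine {A,C,I,J} on symbol p: members go to different blocks, giving {A,I} and {C,J}.
Split {B,D,F,G} by δ(·,q) → {B,D,G} and {F}.
On input q, block {B,D,G} splits into {D,G} and {B}.
On input p, block {C,J} splits into {C} and {J}.
The partition is now stable with 6 blocks: {A,I} | {D,G} | {C} | {F} | {B} | {J}.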